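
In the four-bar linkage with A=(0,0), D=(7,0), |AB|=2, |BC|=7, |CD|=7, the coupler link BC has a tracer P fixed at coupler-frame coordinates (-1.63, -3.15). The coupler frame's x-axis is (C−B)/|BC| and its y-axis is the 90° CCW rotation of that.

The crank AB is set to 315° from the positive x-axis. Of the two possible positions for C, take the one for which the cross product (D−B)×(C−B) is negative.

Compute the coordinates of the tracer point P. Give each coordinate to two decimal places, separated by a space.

A=(0,0), D=(7.00,0)
B = A + 2.00·(cos315°, sin315°) = (1.4142, -1.4142)
|BD| = 5.7620
circle(B,7.00) ∩ circle(D,7.00): a=2.8810, h=6.3796
  candidates: C₊=(2.6413,5.4774) cross=36.760; C₋=(5.7729,-6.8916) cross=-36.760
  mode - wants cross < 0 → take C=(5.7729,-6.8916) (cross=-36.760)
ex = (C−B)/|BC| = (0.6227,-0.7825); ey = (0.7825,0.6227)
P = B + -1.63·ex + -3.15·ey = (-2.0656,-2.1002)

-2.07 -2.10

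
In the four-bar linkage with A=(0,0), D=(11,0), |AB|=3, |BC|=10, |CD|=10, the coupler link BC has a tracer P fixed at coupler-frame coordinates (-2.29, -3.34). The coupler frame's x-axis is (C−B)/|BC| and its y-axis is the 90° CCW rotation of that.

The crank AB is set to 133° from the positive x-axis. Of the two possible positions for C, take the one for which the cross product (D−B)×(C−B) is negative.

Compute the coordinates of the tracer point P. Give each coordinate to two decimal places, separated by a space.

-6.09 2.38

A=(0,0), D=(11.00,0)
B = A + 3.00·(cos133°, sin133°) = (-2.0460, 2.1941)
|BD| = 13.2292
circle(B,10.00) ∩ circle(D,10.00): a=6.6146, h=7.4998
  candidates: C₊=(5.7208,8.4930) cross=99.216; C₋=(3.2332,-6.2989) cross=-99.216
  mode - wants cross < 0 → take C=(3.2332,-6.2989) (cross=-99.216)
ex = (C−B)/|BC| = (0.5279,-0.8493); ey = (0.8493,0.5279)
P = B + -2.29·ex + -3.34·ey = (-6.0916,2.3757)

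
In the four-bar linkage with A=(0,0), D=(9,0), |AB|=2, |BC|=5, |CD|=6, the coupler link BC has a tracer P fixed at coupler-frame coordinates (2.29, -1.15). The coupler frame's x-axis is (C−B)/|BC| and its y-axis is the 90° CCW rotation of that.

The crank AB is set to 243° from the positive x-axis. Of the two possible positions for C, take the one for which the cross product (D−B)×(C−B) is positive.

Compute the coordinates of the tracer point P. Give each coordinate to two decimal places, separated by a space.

1.62 -1.35

A=(0,0), D=(9.00,0)
B = A + 2.00·(cos243°, sin243°) = (-0.9080, -1.7820)
|BD| = 10.0670
circle(B,5.00) ∩ circle(D,6.00): a=4.4871, h=2.2058
  candidates: C₊=(3.1178,1.1833) cross=22.206; C₋=(3.8988,-3.1587) cross=-22.206
  mode + wants cross > 0 → take C=(3.1178,1.1833) (cross=22.206)
ex = (C−B)/|BC| = (0.8052,0.5931); ey = (-0.5931,0.8052)
P = B + 2.29·ex + -1.15·ey = (1.6179,-1.3499)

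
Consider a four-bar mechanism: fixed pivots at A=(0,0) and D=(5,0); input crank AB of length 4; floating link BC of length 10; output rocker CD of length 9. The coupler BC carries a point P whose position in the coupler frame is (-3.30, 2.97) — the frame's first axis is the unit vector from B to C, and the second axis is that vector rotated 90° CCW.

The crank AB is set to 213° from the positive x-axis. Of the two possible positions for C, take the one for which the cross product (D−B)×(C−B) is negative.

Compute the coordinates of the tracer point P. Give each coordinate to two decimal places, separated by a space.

-3.77 2.24

A=(0,0), D=(5.00,0)
B = A + 4.00·(cos213°, sin213°) = (-3.3547, -2.1786)
|BD| = 8.6341
circle(B,10.00) ∩ circle(D,9.00): a=5.4173, h=8.4055
  candidates: C₊=(-0.2335,7.3219) cross=72.574; C₋=(4.0082,-8.9452) cross=-72.574
  mode - wants cross < 0 → take C=(4.0082,-8.9452) (cross=-72.574)
ex = (C−B)/|BC| = (0.7363,-0.6767); ey = (0.6767,0.7363)
P = B + -3.30·ex + 2.97·ey = (-3.7748,2.2412)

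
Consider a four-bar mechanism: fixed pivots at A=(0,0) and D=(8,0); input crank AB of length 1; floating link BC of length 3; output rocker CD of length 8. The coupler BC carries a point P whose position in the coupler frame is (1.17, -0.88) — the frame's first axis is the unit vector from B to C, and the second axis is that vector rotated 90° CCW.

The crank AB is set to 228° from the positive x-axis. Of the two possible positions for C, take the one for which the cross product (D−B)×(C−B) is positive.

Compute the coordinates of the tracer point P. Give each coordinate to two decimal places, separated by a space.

0.54 0.09

A=(0,0), D=(8.00,0)
B = A + 1.00·(cos228°, sin228°) = (-0.6691, -0.7431)
|BD| = 8.7009
circle(B,3.00) ∩ circle(D,8.00): a=1.1899, h=2.7539
  candidates: C₊=(0.2812,2.1024) cross=23.962; C₋=(0.7516,-3.3854) cross=-23.962
  mode + wants cross > 0 → take C=(0.2812,2.1024) (cross=23.962)
ex = (C−B)/|BC| = (0.3168,0.9485); ey = (-0.9485,0.3168)
P = B + 1.17·ex + -0.88·ey = (0.5362,0.0878)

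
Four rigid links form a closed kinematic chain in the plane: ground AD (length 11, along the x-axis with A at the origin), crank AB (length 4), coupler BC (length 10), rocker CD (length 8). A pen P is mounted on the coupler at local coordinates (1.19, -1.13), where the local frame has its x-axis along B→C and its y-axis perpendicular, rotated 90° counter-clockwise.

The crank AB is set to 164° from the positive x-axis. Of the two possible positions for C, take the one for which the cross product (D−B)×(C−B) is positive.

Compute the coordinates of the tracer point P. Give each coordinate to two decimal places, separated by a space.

A=(0,0), D=(11.00,0)
B = A + 4.00·(cos164°, sin164°) = (-3.8450, 1.1025)
|BD| = 14.8859
circle(B,10.00) ∩ circle(D,8.00): a=8.6522, h=5.0140
  candidates: C₊=(5.1547,5.4619) cross=74.638; C₋=(4.4120,-4.5385) cross=-74.638
  mode + wants cross > 0 → take C=(5.1547,5.4619) (cross=74.638)
ex = (C−B)/|BC| = (0.9000,0.4359); ey = (-0.4359,0.9000)
P = B + 1.19·ex + -1.13·ey = (-2.2815,0.6043)

-2.28 0.60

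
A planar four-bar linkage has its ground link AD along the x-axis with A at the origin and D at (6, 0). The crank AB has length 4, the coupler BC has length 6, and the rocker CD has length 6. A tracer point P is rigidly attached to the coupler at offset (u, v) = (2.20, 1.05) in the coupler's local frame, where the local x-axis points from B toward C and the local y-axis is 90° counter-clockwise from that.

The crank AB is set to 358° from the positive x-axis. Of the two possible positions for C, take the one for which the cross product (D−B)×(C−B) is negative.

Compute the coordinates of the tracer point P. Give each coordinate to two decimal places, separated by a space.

A=(0,0), D=(6.00,0)
B = A + 4.00·(cos358°, sin358°) = (3.9976, -0.1396)
|BD| = 2.0073
circle(B,6.00) ∩ circle(D,6.00): a=1.0036, h=5.9155
  candidates: C₊=(4.5874,5.8313) cross=11.874; C₋=(5.4102,-5.9709) cross=-11.874
  mode - wants cross < 0 → take C=(5.4102,-5.9709) (cross=-11.874)
ex = (C−B)/|BC| = (0.2354,-0.9719); ey = (0.9719,0.2354)
P = B + 2.20·ex + 1.05·ey = (5.5360,-2.0305)

5.54 -2.03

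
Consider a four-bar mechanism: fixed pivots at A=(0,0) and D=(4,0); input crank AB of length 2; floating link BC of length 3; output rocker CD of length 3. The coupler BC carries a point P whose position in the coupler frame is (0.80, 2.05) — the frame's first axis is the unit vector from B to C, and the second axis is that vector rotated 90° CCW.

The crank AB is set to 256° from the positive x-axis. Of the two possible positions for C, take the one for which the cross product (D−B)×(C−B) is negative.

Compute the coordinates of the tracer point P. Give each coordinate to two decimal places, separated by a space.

A=(0,0), D=(4.00,0)
B = A + 2.00·(cos256°, sin256°) = (-0.4838, -1.9406)
|BD| = 4.8858
circle(B,3.00) ∩ circle(D,3.00): a=2.4429, h=1.7414
  candidates: C₊=(1.0664,0.6278) cross=8.508; C₋=(2.4497,-2.5684) cross=-8.508
  mode - wants cross < 0 → take C=(2.4497,-2.5684) (cross=-8.508)
ex = (C−B)/|BC| = (0.9779,-0.2093); ey = (0.2093,0.9779)
P = B + 0.80·ex + 2.05·ey = (0.7274,-0.1034)

0.73 -0.10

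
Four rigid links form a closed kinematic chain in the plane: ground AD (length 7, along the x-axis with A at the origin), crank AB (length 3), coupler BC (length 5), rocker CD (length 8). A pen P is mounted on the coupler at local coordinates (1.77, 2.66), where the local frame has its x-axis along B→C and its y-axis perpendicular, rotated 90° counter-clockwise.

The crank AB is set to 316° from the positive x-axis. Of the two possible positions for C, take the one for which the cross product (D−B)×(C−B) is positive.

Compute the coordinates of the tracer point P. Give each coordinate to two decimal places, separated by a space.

A=(0,0), D=(7.00,0)
B = A + 3.00·(cos316°, sin316°) = (2.1580, -2.0840)
|BD| = 5.2714
circle(B,5.00) ∩ circle(D,8.00): a=-1.0635, h=4.8856
  candidates: C₊=(-0.7503,1.9832) cross=25.754; C₋=(3.1126,-6.9920) cross=-25.754
  mode + wants cross > 0 → take C=(-0.7503,1.9832) (cross=25.754)
ex = (C−B)/|BC| = (-0.5817,0.8134); ey = (-0.8134,-0.5817)
P = B + 1.77·ex + 2.66·ey = (-1.0352,-2.1914)

-1.04 -2.19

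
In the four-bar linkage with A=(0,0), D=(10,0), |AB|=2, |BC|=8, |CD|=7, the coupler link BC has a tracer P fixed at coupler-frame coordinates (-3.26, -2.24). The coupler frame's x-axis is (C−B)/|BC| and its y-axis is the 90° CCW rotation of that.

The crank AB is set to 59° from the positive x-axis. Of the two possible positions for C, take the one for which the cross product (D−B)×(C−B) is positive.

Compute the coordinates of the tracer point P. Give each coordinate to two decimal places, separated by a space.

A=(0,0), D=(10.00,0)
B = A + 2.00·(cos59°, sin59°) = (1.0301, 1.7143)
|BD| = 9.1323
circle(B,8.00) ∩ circle(D,7.00): a=5.3874, h=5.9140
  candidates: C₊=(7.4319,6.5119) cross=54.009; C₋=(5.2115,-5.1059) cross=-54.009
  mode + wants cross > 0 → take C=(7.4319,6.5119) (cross=54.009)
ex = (C−B)/|BC| = (0.8002,0.5997); ey = (-0.5997,0.8002)
P = B + -3.26·ex + -2.24·ey = (-0.2353,-2.0332)

-0.24 -2.03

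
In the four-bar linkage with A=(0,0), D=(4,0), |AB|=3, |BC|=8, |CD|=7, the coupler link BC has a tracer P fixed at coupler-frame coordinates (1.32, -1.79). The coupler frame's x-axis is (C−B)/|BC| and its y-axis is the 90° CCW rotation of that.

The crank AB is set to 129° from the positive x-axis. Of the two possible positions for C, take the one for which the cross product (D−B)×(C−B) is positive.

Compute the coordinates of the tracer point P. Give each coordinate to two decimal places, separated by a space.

A=(0,0), D=(4.00,0)
B = A + 3.00·(cos129°, sin129°) = (-1.8880, 2.3314)
|BD| = 6.3327
circle(B,8.00) ∩ circle(D,7.00): a=4.3507, h=6.7135
  candidates: C₊=(4.6288,6.9717) cross=42.515; C₋=(-0.3145,-5.5123) cross=-42.515
  mode + wants cross > 0 → take C=(4.6288,6.9717) (cross=42.515)
ex = (C−B)/|BC| = (0.8146,0.5800); ey = (-0.5800,0.8146)
P = B + 1.32·ex + -1.79·ey = (0.2256,1.6390)

0.23 1.64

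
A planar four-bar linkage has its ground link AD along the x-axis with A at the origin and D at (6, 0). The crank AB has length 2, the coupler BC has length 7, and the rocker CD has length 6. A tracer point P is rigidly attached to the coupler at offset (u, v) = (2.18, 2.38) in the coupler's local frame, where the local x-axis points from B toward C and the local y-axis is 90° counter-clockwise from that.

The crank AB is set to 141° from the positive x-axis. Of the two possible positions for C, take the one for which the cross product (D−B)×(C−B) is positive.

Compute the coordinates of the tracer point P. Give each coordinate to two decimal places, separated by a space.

-1.34 4.48

A=(0,0), D=(6.00,0)
B = A + 2.00·(cos141°, sin141°) = (-1.5543, 1.2586)
|BD| = 7.6584
circle(B,7.00) ∩ circle(D,6.00): a=4.6780, h=5.2074
  candidates: C₊=(3.9159,5.6264) cross=39.880; C₋=(2.2042,-4.6467) cross=-39.880
  mode + wants cross > 0 → take C=(3.9159,5.6264) (cross=39.880)
ex = (C−B)/|BC| = (0.7815,0.6240); ey = (-0.6240,0.7815)
P = B + 2.18·ex + 2.38·ey = (-1.3358,4.4787)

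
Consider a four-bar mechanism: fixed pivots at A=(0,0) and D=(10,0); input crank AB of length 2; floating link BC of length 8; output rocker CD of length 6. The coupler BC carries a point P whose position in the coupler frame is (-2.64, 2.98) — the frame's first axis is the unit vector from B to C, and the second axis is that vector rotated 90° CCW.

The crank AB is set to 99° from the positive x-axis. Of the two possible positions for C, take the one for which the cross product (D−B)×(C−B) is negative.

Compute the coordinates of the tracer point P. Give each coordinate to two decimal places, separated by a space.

A=(0,0), D=(10.00,0)
B = A + 2.00·(cos99°, sin99°) = (-0.3129, 1.9754)
|BD| = 10.5004
circle(B,8.00) ∩ circle(D,6.00): a=6.5835, h=4.5451
  candidates: C₊=(7.0081,5.2008) cross=47.725; C₋=(5.2980,-3.7271) cross=-47.725
  mode - wants cross < 0 → take C=(5.2980,-3.7271) (cross=-47.725)
ex = (C−B)/|BC| = (0.7014,-0.7128); ey = (0.7128,0.7014)
P = B + -2.64·ex + 2.98·ey = (-0.0403,5.9472)

-0.04 5.95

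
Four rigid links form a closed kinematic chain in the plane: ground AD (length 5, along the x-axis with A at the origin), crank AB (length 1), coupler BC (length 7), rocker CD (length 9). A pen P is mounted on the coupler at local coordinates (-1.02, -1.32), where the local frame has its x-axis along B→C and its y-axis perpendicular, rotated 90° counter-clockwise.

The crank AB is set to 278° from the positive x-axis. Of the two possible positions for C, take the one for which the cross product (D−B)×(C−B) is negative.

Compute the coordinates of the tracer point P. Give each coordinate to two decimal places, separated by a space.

-1.27 -0.10

A=(0,0), D=(5.00,0)
B = A + 1.00·(cos278°, sin278°) = (0.1392, -0.9903)
|BD| = 4.9607
circle(B,7.00) ∩ circle(D,9.00): a=-0.7450, h=6.9602
  candidates: C₊=(-1.9803,5.6812) cross=34.527; C₋=(0.7986,-7.9591) cross=-34.527
  mode - wants cross < 0 → take C=(0.7986,-7.9591) (cross=-34.527)
ex = (C−B)/|BC| = (0.0942,-0.9956); ey = (0.9956,0.0942)
P = B + -1.02·ex + -1.32·ey = (-1.2710,-0.0991)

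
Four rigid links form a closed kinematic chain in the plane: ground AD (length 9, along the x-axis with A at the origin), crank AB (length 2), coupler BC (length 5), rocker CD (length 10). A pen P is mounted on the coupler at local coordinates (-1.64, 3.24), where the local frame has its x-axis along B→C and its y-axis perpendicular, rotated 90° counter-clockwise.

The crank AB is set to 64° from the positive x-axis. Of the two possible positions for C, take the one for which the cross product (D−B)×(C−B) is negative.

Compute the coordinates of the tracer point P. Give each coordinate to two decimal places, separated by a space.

A=(0,0), D=(9.00,0)
B = A + 2.00·(cos64°, sin64°) = (0.8767, 1.7976)
|BD| = 8.3198
circle(B,5.00) ∩ circle(D,10.00): a=-0.3474, h=4.9879
  candidates: C₊=(1.6152,6.7428) cross=41.498; C₋=(-0.5402,-2.9974) cross=-41.498
  mode - wants cross < 0 → take C=(-0.5402,-2.9974) (cross=-41.498)
ex = (C−B)/|BC| = (-0.2834,-0.9590); ey = (0.9590,-0.2834)
P = B + -1.64·ex + 3.24·ey = (4.4487,2.4522)

4.45 2.45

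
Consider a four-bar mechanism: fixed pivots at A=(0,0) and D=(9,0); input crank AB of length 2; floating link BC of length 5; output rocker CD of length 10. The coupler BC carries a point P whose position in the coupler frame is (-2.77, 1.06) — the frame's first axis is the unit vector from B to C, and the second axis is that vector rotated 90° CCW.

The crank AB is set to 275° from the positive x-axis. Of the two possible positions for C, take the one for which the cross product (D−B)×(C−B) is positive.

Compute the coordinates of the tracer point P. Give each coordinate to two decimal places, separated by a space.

-0.47 -4.89

A=(0,0), D=(9.00,0)
B = A + 2.00·(cos275°, sin275°) = (0.1743, -1.9924)
|BD| = 9.0478
circle(B,5.00) ∩ circle(D,10.00): a=0.3792, h=4.9856
  candidates: C₊=(-0.5536,2.9543) cross=45.109; C₋=(1.6421,-6.7721) cross=-45.109
  mode + wants cross > 0 → take C=(-0.5536,2.9543) (cross=45.109)
ex = (C−B)/|BC| = (-0.1456,0.9893); ey = (-0.9893,-0.1456)
P = B + -2.77·ex + 1.06·ey = (-0.4711,-4.8872)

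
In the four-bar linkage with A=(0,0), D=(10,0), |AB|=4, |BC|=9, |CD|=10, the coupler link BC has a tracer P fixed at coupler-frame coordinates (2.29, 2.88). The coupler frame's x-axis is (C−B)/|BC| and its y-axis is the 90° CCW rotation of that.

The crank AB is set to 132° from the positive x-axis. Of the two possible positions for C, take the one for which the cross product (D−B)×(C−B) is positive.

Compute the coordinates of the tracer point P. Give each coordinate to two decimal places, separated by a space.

A=(0,0), D=(10.00,0)
B = A + 4.00·(cos132°, sin132°) = (-2.6765, 2.9726)
|BD| = 13.0204
circle(B,9.00) ∩ circle(D,10.00): a=5.7806, h=6.8982
  candidates: C₊=(4.5263,8.3689) cross=89.817; C₋=(1.3765,-5.0631) cross=-89.817
  mode + wants cross > 0 → take C=(4.5263,8.3689) (cross=89.817)
ex = (C−B)/|BC| = (0.8003,0.5996); ey = (-0.5996,0.8003)
P = B + 2.29·ex + 2.88·ey = (-2.5706,6.6505)

-2.57 6.65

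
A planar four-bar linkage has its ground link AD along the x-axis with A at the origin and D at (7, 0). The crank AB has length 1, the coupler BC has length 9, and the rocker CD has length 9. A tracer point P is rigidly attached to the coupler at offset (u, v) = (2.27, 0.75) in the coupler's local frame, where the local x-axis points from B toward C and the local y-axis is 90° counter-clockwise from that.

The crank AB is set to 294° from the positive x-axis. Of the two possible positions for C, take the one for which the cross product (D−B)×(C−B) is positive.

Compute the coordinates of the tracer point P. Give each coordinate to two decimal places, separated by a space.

A=(0,0), D=(7.00,0)
B = A + 1.00·(cos294°, sin294°) = (0.4067, -0.9135)
|BD| = 6.6563
circle(B,9.00) ∩ circle(D,9.00): a=3.3281, h=8.3620
  candidates: C₊=(2.5557,7.8261) cross=55.660; C₋=(4.8510,-8.7397) cross=-55.660
  mode + wants cross > 0 → take C=(2.5557,7.8261) (cross=55.660)
ex = (C−B)/|BC| = (0.2388,0.9711); ey = (-0.9711,0.2388)
P = B + 2.27·ex + 0.75·ey = (0.2204,1.4699)

0.22 1.47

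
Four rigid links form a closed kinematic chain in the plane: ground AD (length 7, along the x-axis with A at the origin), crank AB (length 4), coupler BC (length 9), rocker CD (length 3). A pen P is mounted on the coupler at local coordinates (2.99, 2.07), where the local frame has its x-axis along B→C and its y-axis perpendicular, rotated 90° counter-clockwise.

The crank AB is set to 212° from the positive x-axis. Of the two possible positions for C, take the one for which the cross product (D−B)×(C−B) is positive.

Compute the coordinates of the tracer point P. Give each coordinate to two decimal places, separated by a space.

-1.64 1.06

A=(0,0), D=(7.00,0)
B = A + 4.00·(cos212°, sin212°) = (-3.3922, -2.1197)
|BD| = 10.6062
circle(B,9.00) ∩ circle(D,3.00): a=8.6973, h=2.3144
  candidates: C₊=(4.6671,1.8862) cross=24.547; C₋=(5.5922,-2.6492) cross=-24.547
  mode + wants cross > 0 → take C=(4.6671,1.8862) (cross=24.547)
ex = (C−B)/|BC| = (0.8955,0.4451); ey = (-0.4451,0.8955)
P = B + 2.99·ex + 2.07·ey = (-1.6361,1.0648)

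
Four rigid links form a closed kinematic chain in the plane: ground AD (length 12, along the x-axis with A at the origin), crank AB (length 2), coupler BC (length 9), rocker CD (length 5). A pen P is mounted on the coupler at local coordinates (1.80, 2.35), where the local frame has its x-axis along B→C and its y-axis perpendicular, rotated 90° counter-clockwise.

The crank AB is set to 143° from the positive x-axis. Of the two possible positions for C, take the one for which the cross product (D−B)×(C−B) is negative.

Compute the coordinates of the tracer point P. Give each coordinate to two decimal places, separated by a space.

A=(0,0), D=(12.00,0)
B = A + 2.00·(cos143°, sin143°) = (-1.5973, 1.2036)
|BD| = 13.6504
circle(B,9.00) ∩ circle(D,5.00): a=8.8764, h=1.4862
  candidates: C₊=(7.3756,1.9014) cross=20.288; C₋=(7.1135,-1.0595) cross=-20.288
  mode - wants cross < 0 → take C=(7.1135,-1.0595) (cross=-20.288)
ex = (C−B)/|BC| = (0.9679,-0.2515); ey = (0.2515,0.9679)
P = B + 1.80·ex + 2.35·ey = (0.7358,3.0255)

0.74 3.03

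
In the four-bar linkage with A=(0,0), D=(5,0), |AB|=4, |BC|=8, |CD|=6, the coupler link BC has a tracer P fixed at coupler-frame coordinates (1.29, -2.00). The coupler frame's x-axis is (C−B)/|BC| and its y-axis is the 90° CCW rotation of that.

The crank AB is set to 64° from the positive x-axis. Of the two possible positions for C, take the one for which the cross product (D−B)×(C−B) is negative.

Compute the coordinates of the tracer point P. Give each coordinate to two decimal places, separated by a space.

-0.38 2.53

A=(0,0), D=(5.00,0)
B = A + 4.00·(cos64°, sin64°) = (1.7535, 3.5952)
|BD| = 4.8441
circle(B,8.00) ∩ circle(D,6.00): a=5.3122, h=5.9817
  candidates: C₊=(9.7532,3.6616) cross=28.976; C₋=(0.8742,-4.3564) cross=-28.976
  mode - wants cross < 0 → take C=(0.8742,-4.3564) (cross=-28.976)
ex = (C−B)/|BC| = (-0.1099,-0.9939); ey = (0.9939,-0.1099)
P = B + 1.29·ex + -2.00·ey = (-0.3762,2.5328)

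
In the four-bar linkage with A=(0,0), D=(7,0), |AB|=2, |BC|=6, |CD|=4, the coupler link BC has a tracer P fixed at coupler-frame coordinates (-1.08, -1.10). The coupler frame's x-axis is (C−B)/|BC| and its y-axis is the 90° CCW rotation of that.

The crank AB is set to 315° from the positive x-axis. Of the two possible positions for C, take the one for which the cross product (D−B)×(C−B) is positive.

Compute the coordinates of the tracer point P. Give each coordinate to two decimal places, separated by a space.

1.67 -2.93

A=(0,0), D=(7.00,0)
B = A + 2.00·(cos315°, sin315°) = (1.4142, -1.4142)
|BD| = 5.7620
circle(B,6.00) ∩ circle(D,4.00): a=4.6165, h=3.8325
  candidates: C₊=(4.9489,3.4341) cross=22.083; C₋=(6.8301,-3.9964) cross=-22.083
  mode + wants cross > 0 → take C=(4.9489,3.4341) (cross=22.083)
ex = (C−B)/|BC| = (0.5891,0.8081); ey = (-0.8081,0.5891)
P = B + -1.08·ex + -1.10·ey = (1.6668,-2.9349)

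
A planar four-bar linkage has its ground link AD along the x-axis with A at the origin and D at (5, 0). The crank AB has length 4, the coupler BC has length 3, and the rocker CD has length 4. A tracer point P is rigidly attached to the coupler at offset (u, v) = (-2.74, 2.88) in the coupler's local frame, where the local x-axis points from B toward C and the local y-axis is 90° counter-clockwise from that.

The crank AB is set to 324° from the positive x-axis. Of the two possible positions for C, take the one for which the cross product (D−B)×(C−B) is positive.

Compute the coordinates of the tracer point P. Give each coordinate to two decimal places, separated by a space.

3.33 -6.33

A=(0,0), D=(5.00,0)
B = A + 4.00·(cos324°, sin324°) = (3.2361, -2.3511)
|BD| = 2.9393
circle(B,3.00) ∩ circle(D,4.00): a=0.2789, h=2.9870
  candidates: C₊=(1.0141,-0.3355) cross=8.780; C₋=(5.7927,-3.9207) cross=-8.780
  mode + wants cross > 0 → take C=(1.0141,-0.3355) (cross=8.780)
ex = (C−B)/|BC| = (-0.7407,0.6719); ey = (-0.6719,-0.7407)
P = B + -2.74·ex + 2.88·ey = (3.3304,-6.3252)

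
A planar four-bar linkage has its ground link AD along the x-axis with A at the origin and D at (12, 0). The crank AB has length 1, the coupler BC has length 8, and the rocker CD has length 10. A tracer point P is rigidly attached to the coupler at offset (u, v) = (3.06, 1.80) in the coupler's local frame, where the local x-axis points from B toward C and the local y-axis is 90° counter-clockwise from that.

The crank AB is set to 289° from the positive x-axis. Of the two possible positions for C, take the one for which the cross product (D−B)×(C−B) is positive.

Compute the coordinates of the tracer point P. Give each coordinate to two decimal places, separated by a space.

0.18 2.60

A=(0,0), D=(12.00,0)
B = A + 1.00·(cos289°, sin289°) = (0.3256, -0.9455)
|BD| = 11.7127
circle(B,8.00) ∩ circle(D,10.00): a=4.3195, h=6.7336
  candidates: C₊=(4.0874,6.1148) cross=78.869; C₋=(5.1746,-7.3085) cross=-78.869
  mode + wants cross > 0 → take C=(4.0874,6.1148) (cross=78.869)
ex = (C−B)/|BC| = (0.4702,0.8825); ey = (-0.8825,0.4702)
P = B + 3.06·ex + 1.80·ey = (0.1759,2.6015)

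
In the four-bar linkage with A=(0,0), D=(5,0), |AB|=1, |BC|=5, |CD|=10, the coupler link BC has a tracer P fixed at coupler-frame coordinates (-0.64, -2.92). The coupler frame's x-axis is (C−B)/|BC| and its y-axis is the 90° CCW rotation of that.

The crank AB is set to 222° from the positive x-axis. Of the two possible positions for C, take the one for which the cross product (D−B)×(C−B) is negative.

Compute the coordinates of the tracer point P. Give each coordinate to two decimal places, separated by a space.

-2.60 1.68

A=(0,0), D=(5.00,0)
B = A + 1.00·(cos222°, sin222°) = (-0.7431, -0.6691)
|BD| = 5.7820
circle(B,5.00) ∩ circle(D,10.00): a=-3.5947, h=3.4754
  candidates: C₊=(-4.7158,2.3669) cross=20.095; C₋=(-3.9115,-4.5372) cross=-20.095
  mode - wants cross < 0 → take C=(-3.9115,-4.5372) (cross=-20.095)
ex = (C−B)/|BC| = (-0.6337,-0.7736); ey = (0.7736,-0.6337)
P = B + -0.64·ex + -2.92·ey = (-2.5965,1.6763)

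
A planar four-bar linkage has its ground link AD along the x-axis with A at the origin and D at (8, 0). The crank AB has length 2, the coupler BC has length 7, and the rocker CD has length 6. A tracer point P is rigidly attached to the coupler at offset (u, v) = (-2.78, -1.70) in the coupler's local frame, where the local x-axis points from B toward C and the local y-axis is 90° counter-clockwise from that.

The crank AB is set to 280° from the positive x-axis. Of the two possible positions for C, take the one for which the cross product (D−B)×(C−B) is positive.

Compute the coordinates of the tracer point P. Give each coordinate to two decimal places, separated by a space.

0.51 -5.22

A=(0,0), D=(8.00,0)
B = A + 2.00·(cos280°, sin280°) = (0.3473, -1.9696)
|BD| = 7.9021
circle(B,7.00) ∩ circle(D,6.00): a=4.7736, h=5.1198
  candidates: C₊=(3.6941,4.1785) cross=40.457; C₋=(6.2464,-5.7380) cross=-40.457
  mode + wants cross > 0 → take C=(3.6941,4.1785) (cross=40.457)
ex = (C−B)/|BC| = (0.4781,0.8783); ey = (-0.8783,0.4781)
P = B + -2.78·ex + -1.70·ey = (0.5112,-5.2241)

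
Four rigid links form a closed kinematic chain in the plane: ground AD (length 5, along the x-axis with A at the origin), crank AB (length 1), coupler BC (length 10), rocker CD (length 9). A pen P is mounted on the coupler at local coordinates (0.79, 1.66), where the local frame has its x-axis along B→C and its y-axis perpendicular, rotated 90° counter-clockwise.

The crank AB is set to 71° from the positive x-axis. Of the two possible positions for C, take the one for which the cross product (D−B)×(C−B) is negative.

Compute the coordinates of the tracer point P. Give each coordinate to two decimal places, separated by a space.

2.13 0.60

A=(0,0), D=(5.00,0)
B = A + 1.00·(cos71°, sin71°) = (0.3256, 0.9455)
|BD| = 4.7691
circle(B,10.00) ∩ circle(D,9.00): a=4.3765, h=8.9914
  candidates: C₊=(6.3979,8.8908) cross=42.881; C₋=(2.8326,-8.7351) cross=-42.881
  mode - wants cross < 0 → take C=(2.8326,-8.7351) (cross=-42.881)
ex = (C−B)/|BC| = (0.2507,-0.9681); ey = (0.9681,0.2507)
P = B + 0.79·ex + 1.66·ey = (2.1306,0.5969)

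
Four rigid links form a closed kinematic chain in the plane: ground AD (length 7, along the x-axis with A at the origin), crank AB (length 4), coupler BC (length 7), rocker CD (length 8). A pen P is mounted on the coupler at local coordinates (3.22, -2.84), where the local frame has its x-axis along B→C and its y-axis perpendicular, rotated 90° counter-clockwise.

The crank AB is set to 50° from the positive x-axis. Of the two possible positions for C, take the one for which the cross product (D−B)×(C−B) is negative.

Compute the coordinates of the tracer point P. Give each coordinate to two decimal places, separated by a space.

A=(0,0), D=(7.00,0)
B = A + 4.00·(cos50°, sin50°) = (2.5712, 3.0642)
|BD| = 5.3855
circle(B,7.00) ∩ circle(D,8.00): a=1.3001, h=6.8782
  candidates: C₊=(7.5538,7.9808) cross=37.043; C₋=(-0.2731,-3.3319) cross=-37.043
  mode - wants cross < 0 → take C=(-0.2731,-3.3319) (cross=-37.043)
ex = (C−B)/|BC| = (-0.4063,-0.9137); ey = (0.9137,-0.4063)
P = B + 3.22·ex + -2.84·ey = (-1.3322,1.2759)

-1.33 1.28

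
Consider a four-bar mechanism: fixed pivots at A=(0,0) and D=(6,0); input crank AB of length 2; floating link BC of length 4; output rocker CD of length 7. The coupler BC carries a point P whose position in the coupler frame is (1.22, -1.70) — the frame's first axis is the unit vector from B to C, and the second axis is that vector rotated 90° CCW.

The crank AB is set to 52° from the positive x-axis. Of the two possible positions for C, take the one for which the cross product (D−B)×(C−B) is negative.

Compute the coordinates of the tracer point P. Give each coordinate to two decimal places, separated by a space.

-0.85 1.35

A=(0,0), D=(6.00,0)
B = A + 2.00·(cos52°, sin52°) = (1.2313, 1.5760)
|BD| = 5.0224
circle(B,4.00) ∩ circle(D,7.00): a=-0.7741, h=3.9244
  candidates: C₊=(1.7278,5.5451) cross=19.710; C₋=(-0.7352,-1.9072) cross=-19.710
  mode - wants cross < 0 → take C=(-0.7352,-1.9072) (cross=-19.710)
ex = (C−B)/|BC| = (-0.4916,-0.8708); ey = (0.8708,-0.4916)
P = B + 1.22·ex + -1.70·ey = (-0.8488,1.3494)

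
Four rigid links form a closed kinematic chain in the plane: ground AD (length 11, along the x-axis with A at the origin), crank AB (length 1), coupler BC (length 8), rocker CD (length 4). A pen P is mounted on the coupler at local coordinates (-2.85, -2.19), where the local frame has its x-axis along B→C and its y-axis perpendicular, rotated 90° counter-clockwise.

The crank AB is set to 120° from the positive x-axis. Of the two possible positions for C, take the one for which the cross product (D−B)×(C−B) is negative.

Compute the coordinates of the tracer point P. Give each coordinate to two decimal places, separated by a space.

-3.83 -0.48

A=(0,0), D=(11.00,0)
B = A + 1.00·(cos120°, sin120°) = (-0.5000, 0.8660)
|BD| = 11.5326
circle(B,8.00) ∩ circle(D,4.00): a=7.8473, h=1.5554
  candidates: C₊=(7.4420,1.8277) cross=17.937; C₋=(7.2084,-1.2742) cross=-17.937
  mode - wants cross < 0 → take C=(7.2084,-1.2742) (cross=-17.937)
ex = (C−B)/|BC| = (0.9635,-0.2675); ey = (0.2675,0.9635)
P = B + -2.85·ex + -2.19·ey = (-3.8320,-0.4817)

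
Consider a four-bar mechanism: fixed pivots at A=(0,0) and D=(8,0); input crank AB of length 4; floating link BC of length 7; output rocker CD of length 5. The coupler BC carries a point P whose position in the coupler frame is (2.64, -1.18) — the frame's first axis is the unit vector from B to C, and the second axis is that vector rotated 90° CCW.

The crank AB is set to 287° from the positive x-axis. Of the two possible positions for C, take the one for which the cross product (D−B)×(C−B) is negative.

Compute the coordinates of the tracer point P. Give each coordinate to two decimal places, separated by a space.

A=(0,0), D=(8.00,0)
B = A + 4.00·(cos287°, sin287°) = (1.1695, -3.8252)
|BD| = 7.8287
circle(B,7.00) ∩ circle(D,5.00): a=5.4472, h=4.3964
  candidates: C₊=(3.7740,2.6722) cross=34.418; C₋=(8.0703,-4.9995) cross=-34.418
  mode - wants cross < 0 → take C=(8.0703,-4.9995) (cross=-34.418)
ex = (C−B)/|BC| = (0.9858,-0.1678); ey = (0.1678,0.9858)
P = B + 2.64·ex + -1.18·ey = (3.5741,-5.4314)

3.57 -5.43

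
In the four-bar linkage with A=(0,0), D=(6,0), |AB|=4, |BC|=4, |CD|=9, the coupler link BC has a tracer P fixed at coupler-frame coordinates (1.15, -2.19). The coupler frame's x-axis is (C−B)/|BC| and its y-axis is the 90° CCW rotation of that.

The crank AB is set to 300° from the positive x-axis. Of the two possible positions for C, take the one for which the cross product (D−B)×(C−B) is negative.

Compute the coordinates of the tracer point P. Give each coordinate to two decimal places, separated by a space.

-0.45 -3.79

A=(0,0), D=(6.00,0)
B = A + 4.00·(cos300°, sin300°) = (2.0000, -3.4641)
|BD| = 5.2915
circle(B,4.00) ∩ circle(D,9.00): a=-3.4962, h=1.9434
  candidates: C₊=(-1.9151,-4.2838) cross=10.283; C₋=(0.6294,-7.2220) cross=-10.283
  mode - wants cross < 0 → take C=(0.6294,-7.2220) (cross=-10.283)
ex = (C−B)/|BC| = (-0.3427,-0.9395); ey = (0.9395,-0.3427)
P = B + 1.15·ex + -2.19·ey = (-0.4515,-3.7941)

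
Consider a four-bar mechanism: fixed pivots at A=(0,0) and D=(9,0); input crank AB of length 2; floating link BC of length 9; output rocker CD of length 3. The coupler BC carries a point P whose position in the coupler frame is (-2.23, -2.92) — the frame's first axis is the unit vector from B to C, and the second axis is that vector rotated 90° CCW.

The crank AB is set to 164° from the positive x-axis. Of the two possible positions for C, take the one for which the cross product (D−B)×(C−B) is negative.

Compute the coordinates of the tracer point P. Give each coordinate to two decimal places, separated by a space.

A=(0,0), D=(9.00,0)
B = A + 2.00·(cos164°, sin164°) = (-1.9225, 0.5513)
|BD| = 10.9364
circle(B,9.00) ∩ circle(D,3.00): a=8.7600, h=2.0647
  candidates: C₊=(6.9304,2.1718) cross=22.581; C₋=(6.7222,-1.9524) cross=-22.581
  mode - wants cross < 0 → take C=(6.7222,-1.9524) (cross=-22.581)
ex = (C−B)/|BC| = (0.9605,-0.2782); ey = (0.2782,0.9605)
P = B + -2.23·ex + -2.92·ey = (-4.8768,-1.6331)

-4.88 -1.63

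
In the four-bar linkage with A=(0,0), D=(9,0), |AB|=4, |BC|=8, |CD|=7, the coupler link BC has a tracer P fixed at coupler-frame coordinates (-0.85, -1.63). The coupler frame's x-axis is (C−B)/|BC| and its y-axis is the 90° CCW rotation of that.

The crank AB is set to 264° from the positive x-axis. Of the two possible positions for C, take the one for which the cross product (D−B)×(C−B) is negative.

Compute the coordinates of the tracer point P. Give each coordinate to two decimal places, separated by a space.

-1.78 -5.22

A=(0,0), D=(9.00,0)
B = A + 4.00·(cos264°, sin264°) = (-0.4181, -3.9781)
|BD| = 10.2238
circle(B,8.00) ∩ circle(D,7.00): a=5.8455, h=5.4617
  candidates: C₊=(2.8416,3.3277) cross=55.839; C₋=(7.0919,-6.7349) cross=-55.839
  mode - wants cross < 0 → take C=(7.0919,-6.7349) (cross=-55.839)
ex = (C−B)/|BC| = (0.9387,-0.3446); ey = (0.3446,0.9387)
P = B + -0.85·ex + -1.63·ey = (-1.7778,-5.2153)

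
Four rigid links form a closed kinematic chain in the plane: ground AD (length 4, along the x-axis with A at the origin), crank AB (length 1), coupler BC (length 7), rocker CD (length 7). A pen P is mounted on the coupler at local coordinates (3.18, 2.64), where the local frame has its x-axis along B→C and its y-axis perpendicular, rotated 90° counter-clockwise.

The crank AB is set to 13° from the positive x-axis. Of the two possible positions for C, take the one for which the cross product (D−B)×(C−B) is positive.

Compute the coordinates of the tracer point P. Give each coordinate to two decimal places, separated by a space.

A=(0,0), D=(4.00,0)
B = A + 1.00·(cos13°, sin13°) = (0.9744, 0.2250)
|BD| = 3.0340
circle(B,7.00) ∩ circle(D,7.00): a=1.5170, h=6.8336
  candidates: C₊=(2.9939,6.9273) cross=20.733; C₋=(1.9805,-6.7024) cross=-20.733
  mode + wants cross > 0 → take C=(2.9939,6.9273) (cross=20.733)
ex = (C−B)/|BC| = (0.2885,0.9575); ey = (-0.9575,0.2885)
P = B + 3.18·ex + 2.64·ey = (-0.6360,4.0314)

-0.64 4.03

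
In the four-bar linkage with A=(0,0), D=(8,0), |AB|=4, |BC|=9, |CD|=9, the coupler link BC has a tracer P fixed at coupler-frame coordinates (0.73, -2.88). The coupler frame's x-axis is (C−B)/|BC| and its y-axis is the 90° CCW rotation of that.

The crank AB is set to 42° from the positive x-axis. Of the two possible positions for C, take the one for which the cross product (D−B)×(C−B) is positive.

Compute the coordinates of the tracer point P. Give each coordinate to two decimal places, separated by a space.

5.49 1.09

A=(0,0), D=(8.00,0)
B = A + 4.00·(cos42°, sin42°) = (2.9726, 2.6765)
|BD| = 5.6955
circle(B,9.00) ∩ circle(D,9.00): a=2.8478, h=8.5376
  candidates: C₊=(9.4984,8.8744) cross=48.626; C₋=(1.4742,-6.1979) cross=-48.626
  mode + wants cross > 0 → take C=(9.4984,8.8744) (cross=48.626)
ex = (C−B)/|BC| = (0.7251,0.6887); ey = (-0.6887,0.7251)
P = B + 0.73·ex + -2.88·ey = (5.4852,1.0910)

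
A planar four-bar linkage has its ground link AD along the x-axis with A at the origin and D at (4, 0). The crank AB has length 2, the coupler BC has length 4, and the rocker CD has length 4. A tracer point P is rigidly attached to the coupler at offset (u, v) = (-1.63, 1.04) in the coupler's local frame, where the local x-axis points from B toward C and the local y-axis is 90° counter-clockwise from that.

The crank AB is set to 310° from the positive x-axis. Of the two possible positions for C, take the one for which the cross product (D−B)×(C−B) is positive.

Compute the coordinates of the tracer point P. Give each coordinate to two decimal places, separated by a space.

0.44 -3.27

A=(0,0), D=(4.00,0)
B = A + 2.00·(cos310°, sin310°) = (1.2856, -1.5321)
|BD| = 3.1170
circle(B,4.00) ∩ circle(D,4.00): a=1.5585, h=3.6839
  candidates: C₊=(0.8320,2.4421) cross=11.483; C₋=(4.4536,-3.9742) cross=-11.483
  mode + wants cross > 0 → take C=(0.8320,2.4421) (cross=11.483)
ex = (C−B)/|BC| = (-0.1134,0.9936); ey = (-0.9936,-0.1134)
P = B + -1.63·ex + 1.04·ey = (0.4371,-3.2695)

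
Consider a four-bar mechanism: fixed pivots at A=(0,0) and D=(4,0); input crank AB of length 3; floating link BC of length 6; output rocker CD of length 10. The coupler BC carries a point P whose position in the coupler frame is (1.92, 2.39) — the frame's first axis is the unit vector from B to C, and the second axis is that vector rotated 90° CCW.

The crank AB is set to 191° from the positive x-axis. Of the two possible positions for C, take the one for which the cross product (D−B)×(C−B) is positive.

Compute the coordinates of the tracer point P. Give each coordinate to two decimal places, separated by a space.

-5.76 0.65

A=(0,0), D=(4.00,0)
B = A + 3.00·(cos191°, sin191°) = (-2.9449, -0.5724)
|BD| = 6.9684
circle(B,6.00) ∩ circle(D,10.00): a=-1.1079, h=5.8968
  candidates: C₊=(-4.5335,5.2135) cross=41.092; C₋=(-3.5647,-6.5403) cross=-41.092
  mode + wants cross > 0 → take C=(-4.5335,5.2135) (cross=41.092)
ex = (C−B)/|BC| = (-0.2648,0.9643); ey = (-0.9643,-0.2648)
P = B + 1.92·ex + 2.39·ey = (-5.7579,0.6463)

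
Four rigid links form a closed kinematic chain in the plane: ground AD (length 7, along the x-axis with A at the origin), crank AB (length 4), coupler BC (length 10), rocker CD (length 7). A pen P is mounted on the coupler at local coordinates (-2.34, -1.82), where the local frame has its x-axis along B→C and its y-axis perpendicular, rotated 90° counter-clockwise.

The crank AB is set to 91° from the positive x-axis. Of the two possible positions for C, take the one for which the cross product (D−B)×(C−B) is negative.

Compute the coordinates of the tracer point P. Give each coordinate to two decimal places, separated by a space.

A=(0,0), D=(7.00,0)
B = A + 4.00·(cos91°, sin91°) = (-0.0698, 3.9994)
|BD| = 8.1226
circle(B,10.00) ∩ circle(D,7.00): a=7.2007, h=6.9390
  candidates: C₊=(9.6142,6.4936) cross=56.363; C₋=(2.7809,-5.5857) cross=-56.363
  mode - wants cross < 0 → take C=(2.7809,-5.5857) (cross=-56.363)
ex = (C−B)/|BC| = (0.2851,-0.9585); ey = (0.9585,0.2851)
P = B + -2.34·ex + -1.82·ey = (-2.4814,5.7235)

-2.48 5.72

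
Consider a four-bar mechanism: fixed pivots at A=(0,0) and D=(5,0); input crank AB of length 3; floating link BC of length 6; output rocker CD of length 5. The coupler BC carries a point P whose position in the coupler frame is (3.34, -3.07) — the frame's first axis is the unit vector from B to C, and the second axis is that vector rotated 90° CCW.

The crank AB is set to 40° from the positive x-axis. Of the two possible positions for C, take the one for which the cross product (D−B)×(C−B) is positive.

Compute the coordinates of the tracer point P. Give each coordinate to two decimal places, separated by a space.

A=(0,0), D=(5.00,0)
B = A + 3.00·(cos40°, sin40°) = (2.2981, 1.9284)
|BD| = 3.3194
circle(B,6.00) ∩ circle(D,5.00): a=3.3166, h=5.0000
  candidates: C₊=(7.9024,4.0714) cross=16.597; C₋=(2.0931,-4.0681) cross=-16.597
  mode + wants cross > 0 → take C=(7.9024,4.0714) (cross=16.597)
ex = (C−B)/|BC| = (0.9340,0.3572); ey = (-0.3572,0.9340)
P = B + 3.34·ex + -3.07·ey = (6.5143,0.2538)

6.51 0.25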